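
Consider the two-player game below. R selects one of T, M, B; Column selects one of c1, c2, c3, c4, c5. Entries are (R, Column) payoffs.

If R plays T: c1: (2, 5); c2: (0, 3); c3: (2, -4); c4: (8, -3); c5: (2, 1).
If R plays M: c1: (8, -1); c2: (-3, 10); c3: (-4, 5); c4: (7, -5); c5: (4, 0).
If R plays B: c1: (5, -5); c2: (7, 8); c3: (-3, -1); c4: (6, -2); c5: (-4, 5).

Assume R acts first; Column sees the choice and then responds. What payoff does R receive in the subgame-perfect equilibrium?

7

Solve by backward induction (R leads).
- T: BR = c1, leader payoff 2.
- M: BR = c2, leader payoff -3.
- B: BR = c2, leader payoff 7.
Among 2, -3, 7, the best is 7 at B. Subgame-perfect outcome: (B, c2) with payoffs (7, 8).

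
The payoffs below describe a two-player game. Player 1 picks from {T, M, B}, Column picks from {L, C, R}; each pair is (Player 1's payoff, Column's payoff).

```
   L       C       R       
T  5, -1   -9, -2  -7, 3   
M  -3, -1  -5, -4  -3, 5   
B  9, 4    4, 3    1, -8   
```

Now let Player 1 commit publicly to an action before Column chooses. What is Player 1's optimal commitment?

B

Work backward from Column's decision.
- T: Column compares -1, -2, 3 and picks R; Player 1 would get -7.
- M: Column compares -1, -4, 5 and picks R; Player 1 would get -3.
- B: Column compares 4, 3, -8 and picks L; Player 1 would get 9.
Maximizing over -7, -3, 9, Player 1 chooses B. Subgame-perfect outcome: (B, L) with payoffs (9, 4).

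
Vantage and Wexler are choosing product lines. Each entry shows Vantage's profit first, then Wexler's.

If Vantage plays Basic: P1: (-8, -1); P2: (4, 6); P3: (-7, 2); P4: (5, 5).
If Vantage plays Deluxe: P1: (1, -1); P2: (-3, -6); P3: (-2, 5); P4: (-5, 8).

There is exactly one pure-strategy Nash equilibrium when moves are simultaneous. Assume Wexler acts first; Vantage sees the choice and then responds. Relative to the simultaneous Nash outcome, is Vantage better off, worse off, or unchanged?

Vantage best-responds to each possible Wexler move:
- P1: Vantage compares -8, 1 and picks Deluxe; Wexler would get -1.
- P2: Vantage compares 4, -3 and picks Basic; Wexler would get 6.
- P3: Vantage compares -7, -2 and picks Deluxe; Wexler would get 5.
- P4: Vantage compares 5, -5 and picks Basic; Wexler would get 5.
Maximizing over -1, 6, 5, 5, Wexler chooses P2. Subgame-perfect outcome: (Basic, P2) with payoffs (4, 6).
Now find the simultaneous Nash equilibrium.
Vantage's best replies: P1→Deluxe; P2→Basic; P3→Deluxe; P4→Basic.
Wexler's best replies: Basic→P2; Deluxe→P4.
The unique mutual best reply is (Basic, P2), giving (4, 6).
Vantage earns 4 sequentially versus 4 at the Nash outcome: unchanged.

unchanged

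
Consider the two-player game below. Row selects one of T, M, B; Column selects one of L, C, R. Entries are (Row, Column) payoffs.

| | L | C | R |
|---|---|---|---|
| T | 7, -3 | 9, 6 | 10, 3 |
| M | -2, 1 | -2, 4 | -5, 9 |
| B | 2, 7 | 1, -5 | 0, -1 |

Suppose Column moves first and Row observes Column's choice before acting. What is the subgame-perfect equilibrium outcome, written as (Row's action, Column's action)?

(T, C)

Backward induction with Column moving first.
- L: Row compares 7, -2, 2 and picks T; Column would get -3.
- C: Row compares 9, -2, 1 and picks T; Column would get 6.
- R: Row compares 10, -5, 0 and picks T; Column would get 3.
Maximizing over -3, 6, 3, Column chooses C. Subgame-perfect outcome: (T, C) with payoffs (9, 6).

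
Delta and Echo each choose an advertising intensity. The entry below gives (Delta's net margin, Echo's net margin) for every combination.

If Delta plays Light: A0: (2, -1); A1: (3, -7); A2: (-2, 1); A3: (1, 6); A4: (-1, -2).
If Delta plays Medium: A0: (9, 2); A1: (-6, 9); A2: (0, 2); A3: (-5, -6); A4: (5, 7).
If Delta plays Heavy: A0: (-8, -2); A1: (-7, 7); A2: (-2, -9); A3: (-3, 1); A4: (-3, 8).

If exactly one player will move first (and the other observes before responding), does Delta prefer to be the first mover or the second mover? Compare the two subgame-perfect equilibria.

second

If Delta leads: Echo's best replies are Light→A3, Medium→A1, Heavy→A4; Delta's induced payoffs 1, -6, -3; outcome (Light, A3), payoffs (1, 6).
If Echo leads: Delta's best replies are A0→Medium, A1→Light, A2→Medium, A3→Light, A4→Medium; Echo's induced payoffs 2, -7, 2, 6, 7; outcome (Medium, A4), payoffs (5, 7).
Delta gets 1 moving first and 5 moving second, so Delta prefers to move second.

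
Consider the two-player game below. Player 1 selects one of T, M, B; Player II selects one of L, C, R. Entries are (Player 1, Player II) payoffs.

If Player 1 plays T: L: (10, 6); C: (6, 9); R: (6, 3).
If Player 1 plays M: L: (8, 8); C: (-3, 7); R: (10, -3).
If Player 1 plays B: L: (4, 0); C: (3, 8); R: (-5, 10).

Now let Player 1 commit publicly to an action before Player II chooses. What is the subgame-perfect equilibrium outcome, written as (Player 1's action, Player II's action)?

(M, L)

Solve by backward induction (Player 1 leads).
- T: BR = C, leader payoff 6.
- M: BR = L, leader payoff 8.
- B: BR = R, leader payoff -5.
Maximizing over 6, 8, -5, Player 1 chooses M. Subgame-perfect outcome: (M, L) with payoffs (8, 8).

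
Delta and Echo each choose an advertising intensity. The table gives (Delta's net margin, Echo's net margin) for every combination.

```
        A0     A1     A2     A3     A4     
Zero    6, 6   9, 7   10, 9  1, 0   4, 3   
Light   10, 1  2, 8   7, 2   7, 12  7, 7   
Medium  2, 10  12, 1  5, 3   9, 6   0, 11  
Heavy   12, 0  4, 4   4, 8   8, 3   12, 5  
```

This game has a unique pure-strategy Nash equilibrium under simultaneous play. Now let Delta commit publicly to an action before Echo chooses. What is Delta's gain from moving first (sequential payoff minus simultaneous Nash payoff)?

0

Backward induction with Delta moving first.
- Zero: BR = A2, leader payoff 10.
- Light: BR = A3, leader payoff 7.
- Medium: BR = A4, leader payoff 0.
- Heavy: BR = A2, leader payoff 4.
Among 10, 7, 0, 4, the best is 10 at Zero. Subgame-perfect outcome: (Zero, A2) with payoffs (10, 9).
Now find the simultaneous Nash equilibrium.
Delta's best replies: A0→Heavy; A1→Medium; A2→Zero; A3→Medium; A4→Heavy.
Echo's best replies: Zero→A2; Light→A3; Medium→A4; Heavy→A2.
The unique mutual best reply is (Zero, A2), giving (10, 9).
Delta's commitment gain: 10 − 10 = 0.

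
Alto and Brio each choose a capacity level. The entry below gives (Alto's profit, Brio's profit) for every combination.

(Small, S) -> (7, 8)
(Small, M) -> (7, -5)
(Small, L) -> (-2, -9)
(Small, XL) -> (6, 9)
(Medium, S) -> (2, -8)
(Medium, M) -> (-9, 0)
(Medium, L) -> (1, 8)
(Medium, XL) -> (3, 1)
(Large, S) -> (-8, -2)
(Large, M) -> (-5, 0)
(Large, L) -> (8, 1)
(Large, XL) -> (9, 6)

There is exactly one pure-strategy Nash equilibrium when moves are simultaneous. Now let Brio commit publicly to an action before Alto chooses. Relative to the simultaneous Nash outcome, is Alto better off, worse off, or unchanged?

worse off

Solve by backward induction (Brio leads).
- S → Alto plays Small (best of 7, 2, -8); Brio gets 8.
- M → Alto plays Small (best of 7, -9, -5); Brio gets -5.
- L → Alto plays Large (best of -2, 1, 8); Brio gets 1.
- XL → Alto plays Large (best of 6, 3, 9); Brio gets 6.
Maximizing over 8, -5, 1, 6, Brio chooses S. Subgame-perfect outcome: (Small, S) with payoffs (7, 8).
For the simultaneous game, intersect best replies.
Alto's best replies: S→Small; M→Small; L→Large; XL→Large.
Brio's best replies: Small→XL; Medium→L; Large→XL.
Only (Large, XL) has each player best-responding; Nash payoffs (9, 6).
Alto earns 7 sequentially versus 9 at the Nash outcome: worse off.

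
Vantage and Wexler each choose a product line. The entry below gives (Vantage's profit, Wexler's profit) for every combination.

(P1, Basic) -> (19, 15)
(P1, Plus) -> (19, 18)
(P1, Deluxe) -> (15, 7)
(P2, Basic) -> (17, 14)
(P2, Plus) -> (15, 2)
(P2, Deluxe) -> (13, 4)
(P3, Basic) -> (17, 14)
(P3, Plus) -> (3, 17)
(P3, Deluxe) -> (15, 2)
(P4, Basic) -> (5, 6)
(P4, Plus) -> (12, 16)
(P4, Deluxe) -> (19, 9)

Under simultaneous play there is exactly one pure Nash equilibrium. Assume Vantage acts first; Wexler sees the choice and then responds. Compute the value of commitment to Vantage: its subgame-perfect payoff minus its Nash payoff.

Backward induction with Vantage moving first.
- P1: BR = Plus, leader payoff 19.
- P2: BR = Basic, leader payoff 17.
- P3: BR = Plus, leader payoff 3.
- P4: BR = Plus, leader payoff 12.
Among 19, 17, 3, 12, the best is 19 at P1. Subgame-perfect outcome: (P1, Plus) with payoffs (19, 18).
Now find the simultaneous Nash equilibrium.
Vantage's best replies: Basic→P1; Plus→P1; Deluxe→P4.
Wexler's best replies: P1→Plus; P2→Basic; P3→Plus; P4→Plus.
The unique mutual best reply is (P1, Plus), giving (19, 18).
Vantage's commitment gain: 19 − 19 = 0.

0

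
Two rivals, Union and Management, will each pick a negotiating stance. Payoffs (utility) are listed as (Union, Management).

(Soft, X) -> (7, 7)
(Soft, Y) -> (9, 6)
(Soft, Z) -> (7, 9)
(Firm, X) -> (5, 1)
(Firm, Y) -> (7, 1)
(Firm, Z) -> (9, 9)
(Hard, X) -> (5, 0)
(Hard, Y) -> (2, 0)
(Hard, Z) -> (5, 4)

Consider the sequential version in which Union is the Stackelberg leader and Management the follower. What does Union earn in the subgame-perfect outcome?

Management best-responds to each possible Union move:
- Soft: BR = Z, leader payoff 7.
- Firm: BR = Z, leader payoff 9.
- Hard: BR = Z, leader payoff 5.
Union's induced payoffs are 7, 9, 5, so Union commits to Firm. Subgame-perfect outcome: (Firm, Z) with payoffs (9, 9).

9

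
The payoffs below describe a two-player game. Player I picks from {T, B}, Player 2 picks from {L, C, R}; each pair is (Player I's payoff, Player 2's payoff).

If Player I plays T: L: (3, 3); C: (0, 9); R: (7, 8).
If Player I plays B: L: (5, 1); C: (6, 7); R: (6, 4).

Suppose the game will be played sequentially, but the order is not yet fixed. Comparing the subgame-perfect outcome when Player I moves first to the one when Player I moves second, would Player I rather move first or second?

second

If Player I leads: Player 2's best replies are T→C, B→C; Player I's induced payoffs 0, 6; outcome (B, C), payoffs (6, 7).
If Player 2 leads: Player I's best replies are L→B, C→B, R→T; Player 2's induced payoffs 1, 7, 8; outcome (T, R), payoffs (7, 8).
Player I gets 6 moving first and 7 moving second, so Player I prefers to move second.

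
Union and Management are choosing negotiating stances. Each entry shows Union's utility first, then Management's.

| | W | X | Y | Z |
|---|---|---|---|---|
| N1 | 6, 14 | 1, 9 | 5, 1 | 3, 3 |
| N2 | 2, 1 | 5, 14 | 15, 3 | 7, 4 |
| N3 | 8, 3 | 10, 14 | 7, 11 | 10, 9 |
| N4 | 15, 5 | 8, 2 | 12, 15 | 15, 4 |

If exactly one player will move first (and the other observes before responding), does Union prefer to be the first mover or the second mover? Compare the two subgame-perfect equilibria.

first

If Union leads: Management's best replies are N1→W, N2→X, N3→X, N4→Y; Union's induced payoffs 6, 5, 10, 12; outcome (N4, Y), payoffs (12, 15).
If Management leads: Union's best replies are W→N4, X→N3, Y→N2, Z→N4; Management's induced payoffs 5, 14, 3, 4; outcome (N3, X), payoffs (10, 14).
Union gets 12 moving first and 10 moving second, so Union prefers to move first.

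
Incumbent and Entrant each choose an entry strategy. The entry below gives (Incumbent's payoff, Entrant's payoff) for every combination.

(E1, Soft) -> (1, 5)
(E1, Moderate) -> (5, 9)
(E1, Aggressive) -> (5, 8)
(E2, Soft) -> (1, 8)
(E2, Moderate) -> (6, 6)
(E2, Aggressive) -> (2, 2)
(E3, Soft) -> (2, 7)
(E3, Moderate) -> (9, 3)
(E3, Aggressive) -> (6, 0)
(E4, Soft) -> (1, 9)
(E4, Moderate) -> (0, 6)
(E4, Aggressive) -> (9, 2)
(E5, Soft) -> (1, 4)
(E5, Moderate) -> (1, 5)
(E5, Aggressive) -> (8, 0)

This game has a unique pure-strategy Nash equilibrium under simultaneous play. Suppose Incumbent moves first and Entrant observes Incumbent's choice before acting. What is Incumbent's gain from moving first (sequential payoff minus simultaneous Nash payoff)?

3

Entrant best-responds to each possible Incumbent move:
- E1: Entrant compares 5, 9, 8 and picks Moderate; Incumbent would get 5.
- E2: Entrant compares 8, 6, 2 and picks Soft; Incumbent would get 1.
- E3: Entrant compares 7, 3, 0 and picks Soft; Incumbent would get 2.
- E4: Entrant compares 9, 6, 2 and picks Soft; Incumbent would get 1.
- E5: Entrant compares 4, 5, 0 and picks Moderate; Incumbent would get 1.
Incumbent's induced payoffs are 5, 1, 2, 1, 1, so Incumbent commits to E1. Subgame-perfect outcome: (E1, Moderate) with payoffs (5, 9).
Under simultaneous play:
Incumbent's best replies: Soft→E3; Moderate→E3; Aggressive→E4.
Entrant's best replies: E1→Moderate; E2→Soft; E3→Soft; E4→Soft; E5→Moderate.
The unique mutual best reply is (E3, Soft), giving (2, 7).
Incumbent's commitment gain: 5 − 2 = 3.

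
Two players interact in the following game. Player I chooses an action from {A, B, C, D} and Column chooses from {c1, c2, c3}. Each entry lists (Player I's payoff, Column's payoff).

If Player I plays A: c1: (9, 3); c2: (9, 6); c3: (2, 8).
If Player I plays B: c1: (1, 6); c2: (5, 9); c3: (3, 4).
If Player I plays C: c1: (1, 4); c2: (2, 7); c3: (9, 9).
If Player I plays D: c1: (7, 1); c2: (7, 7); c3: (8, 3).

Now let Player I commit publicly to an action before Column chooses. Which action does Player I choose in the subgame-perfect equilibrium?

Backward induction with Player I moving first.
- A: Column compares 3, 6, 8 and picks c3; Player I would get 2.
- B: Column compares 6, 9, 4 and picks c2; Player I would get 5.
- C: Column compares 4, 7, 9 and picks c3; Player I would get 9.
- D: Column compares 1, 7, 3 and picks c2; Player I would get 7.
Maximizing over 2, 5, 9, 7, Player I chooses C. Subgame-perfect outcome: (C, c3) with payoffs (9, 9).

C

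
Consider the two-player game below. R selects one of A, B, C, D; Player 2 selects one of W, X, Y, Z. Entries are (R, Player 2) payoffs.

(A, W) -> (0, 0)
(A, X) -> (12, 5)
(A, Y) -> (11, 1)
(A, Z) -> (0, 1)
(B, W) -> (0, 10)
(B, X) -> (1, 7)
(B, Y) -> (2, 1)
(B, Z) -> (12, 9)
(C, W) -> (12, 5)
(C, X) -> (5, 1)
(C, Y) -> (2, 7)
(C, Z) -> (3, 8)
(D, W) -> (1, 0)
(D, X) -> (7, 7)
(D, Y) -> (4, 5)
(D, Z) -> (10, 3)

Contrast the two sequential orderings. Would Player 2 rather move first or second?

If R leads: Player 2's best replies are A→X, B→W, C→Z, D→X; R's induced payoffs 12, 0, 3, 7; outcome (A, X), payoffs (12, 5).
If Player 2 leads: R's best replies are W→C, X→A, Y→A, Z→B; Player 2's induced payoffs 5, 5, 1, 9; outcome (B, Z), payoffs (12, 9).
Player 2 gets 9 moving first and 5 moving second, so Player 2 prefers to move first.

first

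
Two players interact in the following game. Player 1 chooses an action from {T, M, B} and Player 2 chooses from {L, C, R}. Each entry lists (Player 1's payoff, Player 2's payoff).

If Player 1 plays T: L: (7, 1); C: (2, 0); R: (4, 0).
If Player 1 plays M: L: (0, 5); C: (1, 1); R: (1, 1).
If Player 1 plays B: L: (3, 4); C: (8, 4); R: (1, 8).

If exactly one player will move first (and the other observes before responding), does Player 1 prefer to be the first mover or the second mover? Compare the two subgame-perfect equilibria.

second

If Player 1 leads: Player 2's best replies are T→L, M→L, B→R; Player 1's induced payoffs 7, 0, 1; outcome (T, L), payoffs (7, 1).
If Player 2 leads: Player 1's best replies are L→T, C→B, R→T; Player 2's induced payoffs 1, 4, 0; outcome (B, C), payoffs (8, 4).
Player 1 gets 7 moving first and 8 moving second, so Player 1 prefers to move second.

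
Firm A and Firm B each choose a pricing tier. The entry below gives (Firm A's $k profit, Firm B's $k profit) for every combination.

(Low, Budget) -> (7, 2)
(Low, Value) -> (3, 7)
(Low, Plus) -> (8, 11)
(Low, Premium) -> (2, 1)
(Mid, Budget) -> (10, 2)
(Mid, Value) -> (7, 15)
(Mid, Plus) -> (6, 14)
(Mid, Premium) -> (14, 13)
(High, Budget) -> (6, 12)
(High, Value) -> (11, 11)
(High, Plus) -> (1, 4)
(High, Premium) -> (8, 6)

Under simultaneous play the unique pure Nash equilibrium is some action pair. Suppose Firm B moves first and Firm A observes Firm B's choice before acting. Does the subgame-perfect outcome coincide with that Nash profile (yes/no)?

Backward induction with Firm B moving first.
- Budget: Firm A compares 7, 10, 6 and picks Mid; Firm B would get 2.
- Value: Firm A compares 3, 7, 11 and picks High; Firm B would get 11.
- Plus: Firm A compares 8, 6, 1 and picks Low; Firm B would get 11.
- Premium: Firm A compares 2, 14, 8 and picks Mid; Firm B would get 13.
Among 2, 11, 11, 13, the best is 13 at Premium. Subgame-perfect outcome: (Mid, Premium) with payoffs (14, 13).
Under simultaneous play:
Firm A's best replies: Budget→Mid; Value→High; Plus→Low; Premium→Mid.
Firm B's best replies: Low→Plus; Mid→Value; High→Budget.
The unique mutual best reply is (Low, Plus), giving (8, 11).
Sequential outcome (Mid, Premium) differs from the Nash profile (Low, Plus).

no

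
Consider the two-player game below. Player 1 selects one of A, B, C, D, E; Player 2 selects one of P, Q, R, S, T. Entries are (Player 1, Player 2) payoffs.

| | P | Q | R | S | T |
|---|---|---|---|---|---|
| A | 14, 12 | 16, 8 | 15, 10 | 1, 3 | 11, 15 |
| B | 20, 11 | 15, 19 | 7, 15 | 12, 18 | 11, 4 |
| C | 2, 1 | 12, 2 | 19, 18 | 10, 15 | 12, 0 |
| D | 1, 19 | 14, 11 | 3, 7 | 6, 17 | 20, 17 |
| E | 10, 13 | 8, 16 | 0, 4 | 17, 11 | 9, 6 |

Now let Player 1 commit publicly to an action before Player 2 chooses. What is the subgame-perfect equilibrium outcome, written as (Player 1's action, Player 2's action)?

Solve by backward induction (Player 1 leads).
- A: BR = T, leader payoff 11.
- B: BR = Q, leader payoff 15.
- C: BR = R, leader payoff 19.
- D: BR = P, leader payoff 1.
- E: BR = Q, leader payoff 8.
Among 11, 15, 19, 1, 8, the best is 19 at C. Subgame-perfect outcome: (C, R) with payoffs (19, 18).

(C, R)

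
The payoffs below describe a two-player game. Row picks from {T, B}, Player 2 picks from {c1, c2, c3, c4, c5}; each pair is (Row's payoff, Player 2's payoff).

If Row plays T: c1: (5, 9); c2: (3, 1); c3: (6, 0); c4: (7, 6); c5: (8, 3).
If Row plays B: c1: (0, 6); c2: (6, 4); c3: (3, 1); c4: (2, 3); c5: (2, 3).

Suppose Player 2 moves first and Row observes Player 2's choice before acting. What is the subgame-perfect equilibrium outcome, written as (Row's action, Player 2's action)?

Work backward from Row's decision.
- c1: Row compares 5, 0 and picks T; Player 2 would get 9.
- c2: Row compares 3, 6 and picks B; Player 2 would get 4.
- c3: Row compares 6, 3 and picks T; Player 2 would get 0.
- c4: Row compares 7, 2 and picks T; Player 2 would get 6.
- c5: Row compares 8, 2 and picks T; Player 2 would get 3.
Among 9, 4, 0, 6, 3, the best is 9 at c1. Subgame-perfect outcome: (T, c1) with payoffs (5, 9).

(T, c1)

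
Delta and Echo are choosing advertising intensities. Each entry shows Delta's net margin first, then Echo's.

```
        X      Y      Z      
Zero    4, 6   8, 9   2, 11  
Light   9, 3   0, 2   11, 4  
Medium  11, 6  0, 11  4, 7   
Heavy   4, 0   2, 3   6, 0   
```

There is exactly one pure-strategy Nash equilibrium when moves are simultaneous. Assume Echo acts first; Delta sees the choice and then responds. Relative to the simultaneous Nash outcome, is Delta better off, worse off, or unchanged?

Solve by backward induction (Echo leads).
- X → Delta plays Medium (best of 4, 9, 11, 4); Echo gets 6.
- Y → Delta plays Zero (best of 8, 0, 0, 2); Echo gets 9.
- Z → Delta plays Light (best of 2, 11, 4, 6); Echo gets 4.
Among 6, 9, 4, the best is 9 at Y. Subgame-perfect outcome: (Zero, Y) with payoffs (8, 9).
Under simultaneous play:
Delta's best replies: X→Medium; Y→Zero; Z→Light.
Echo's best replies: Zero→Z; Light→Z; Medium→Y; Heavy→Y.
The unique mutual best reply is (Light, Z), giving (11, 4).
Delta earns 8 sequentially versus 11 at the Nash outcome: worse off.

worse off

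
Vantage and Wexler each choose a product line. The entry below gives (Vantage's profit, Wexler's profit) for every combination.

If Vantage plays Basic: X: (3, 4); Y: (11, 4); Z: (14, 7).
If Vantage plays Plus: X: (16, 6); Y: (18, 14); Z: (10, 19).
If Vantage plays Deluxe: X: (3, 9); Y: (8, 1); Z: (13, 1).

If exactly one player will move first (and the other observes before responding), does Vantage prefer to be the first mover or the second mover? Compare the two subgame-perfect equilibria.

second

If Vantage leads: Wexler's best replies are Basic→Z, Plus→Z, Deluxe→X; Vantage's induced payoffs 14, 10, 3; outcome (Basic, Z), payoffs (14, 7).
If Wexler leads: Vantage's best replies are X→Plus, Y→Plus, Z→Basic; Wexler's induced payoffs 6, 14, 7; outcome (Plus, Y), payoffs (18, 14).
Vantage gets 14 moving first and 18 moving second, so Vantage prefers to move second.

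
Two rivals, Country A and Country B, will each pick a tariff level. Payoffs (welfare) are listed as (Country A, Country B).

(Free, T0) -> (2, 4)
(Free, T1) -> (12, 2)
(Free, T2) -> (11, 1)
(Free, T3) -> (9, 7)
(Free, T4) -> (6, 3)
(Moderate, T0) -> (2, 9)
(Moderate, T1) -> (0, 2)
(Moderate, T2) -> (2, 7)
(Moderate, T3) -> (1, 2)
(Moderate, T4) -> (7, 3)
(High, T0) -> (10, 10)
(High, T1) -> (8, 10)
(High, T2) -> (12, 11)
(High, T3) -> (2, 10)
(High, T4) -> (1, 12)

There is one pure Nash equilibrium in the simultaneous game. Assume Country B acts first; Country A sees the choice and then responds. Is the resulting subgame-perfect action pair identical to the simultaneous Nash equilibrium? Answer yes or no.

Backward induction with Country B moving first.
- T0 → Country A plays High (best of 2, 2, 10); Country B gets 10.
- T1 → Country A plays Free (best of 12, 0, 8); Country B gets 2.
- T2 → Country A plays High (best of 11, 2, 12); Country B gets 11.
- T3 → Country A plays Free (best of 9, 1, 2); Country B gets 7.
- T4 → Country A plays Moderate (best of 6, 7, 1); Country B gets 3.
Among 10, 2, 11, 7, 3, the best is 11 at T2. Subgame-perfect outcome: (High, T2) with payoffs (12, 11).
Now find the simultaneous Nash equilibrium.
Country A's best replies: T0→High; T1→Free; T2→High; T3→Free; T4→Moderate.
Country B's best replies: Free→T3; Moderate→T0; High→T4.
Only (Free, T3) has each player best-responding; Nash payoffs (9, 7).
Sequential outcome (High, T2) differs from the Nash profile (Free, T3).

no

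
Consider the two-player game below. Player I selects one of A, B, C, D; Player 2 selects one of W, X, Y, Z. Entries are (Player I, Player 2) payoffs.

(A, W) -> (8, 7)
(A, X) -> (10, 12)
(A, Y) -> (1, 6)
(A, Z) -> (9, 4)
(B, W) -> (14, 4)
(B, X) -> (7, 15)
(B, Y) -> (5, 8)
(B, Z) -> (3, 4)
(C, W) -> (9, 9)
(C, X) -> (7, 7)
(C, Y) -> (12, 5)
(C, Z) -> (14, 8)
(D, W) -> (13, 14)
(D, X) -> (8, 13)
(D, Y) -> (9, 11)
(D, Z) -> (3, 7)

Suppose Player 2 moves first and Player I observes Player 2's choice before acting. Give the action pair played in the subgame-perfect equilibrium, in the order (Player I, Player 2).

Work backward from Player I's decision.
- W → Player I plays B (best of 8, 14, 9, 13); Player 2 gets 4.
- X → Player I plays A (best of 10, 7, 7, 8); Player 2 gets 12.
- Y → Player I plays C (best of 1, 5, 12, 9); Player 2 gets 5.
- Z → Player I plays C (best of 9, 3, 14, 3); Player 2 gets 8.
Player 2's induced payoffs are 4, 12, 5, 8, so Player 2 commits to X. Subgame-perfect outcome: (A, X) with payoffs (10, 12).

(A, X)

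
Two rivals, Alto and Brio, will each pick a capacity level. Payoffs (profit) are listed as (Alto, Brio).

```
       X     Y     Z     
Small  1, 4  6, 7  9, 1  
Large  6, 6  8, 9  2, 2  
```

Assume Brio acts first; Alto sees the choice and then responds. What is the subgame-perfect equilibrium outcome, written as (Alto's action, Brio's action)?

(Large, Y)

Alto best-responds to each possible Brio move:
- X → Alto plays Large (best of 1, 6); Brio gets 6.
- Y → Alto plays Large (best of 6, 8); Brio gets 9.
- Z → Alto plays Small (best of 9, 2); Brio gets 1.
Maximizing over 6, 9, 1, Brio chooses Y. Subgame-perfect outcome: (Large, Y) with payoffs (8, 9).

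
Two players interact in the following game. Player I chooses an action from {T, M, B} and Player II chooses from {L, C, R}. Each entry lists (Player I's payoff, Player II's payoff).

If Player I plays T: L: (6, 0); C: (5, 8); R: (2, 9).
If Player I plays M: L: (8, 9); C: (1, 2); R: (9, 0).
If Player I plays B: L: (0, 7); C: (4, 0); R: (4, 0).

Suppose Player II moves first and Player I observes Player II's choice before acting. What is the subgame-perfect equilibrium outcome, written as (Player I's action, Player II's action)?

Backward induction with Player II moving first.
- L: Player I compares 6, 8, 0 and picks M; Player II would get 9.
- C: Player I compares 5, 1, 4 and picks T; Player II would get 8.
- R: Player I compares 2, 9, 4 and picks M; Player II would get 0.
Among 9, 8, 0, the best is 9 at L. Subgame-perfect outcome: (M, L) with payoffs (8, 9).

(M, L)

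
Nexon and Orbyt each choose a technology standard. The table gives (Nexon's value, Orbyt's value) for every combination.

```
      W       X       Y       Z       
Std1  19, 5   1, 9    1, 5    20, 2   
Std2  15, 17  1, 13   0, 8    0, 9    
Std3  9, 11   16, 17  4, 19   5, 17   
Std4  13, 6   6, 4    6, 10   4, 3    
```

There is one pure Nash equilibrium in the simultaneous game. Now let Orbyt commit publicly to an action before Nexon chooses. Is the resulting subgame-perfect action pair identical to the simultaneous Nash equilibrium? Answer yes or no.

no

Solve by backward induction (Orbyt leads).
- W: BR = Std1, leader payoff 5.
- X: BR = Std3, leader payoff 17.
- Y: BR = Std4, leader payoff 10.
- Z: BR = Std1, leader payoff 2.
Among 5, 17, 10, 2, the best is 17 at X. Subgame-perfect outcome: (Std3, X) with payoffs (16, 17).
For the simultaneous game, intersect best replies.
Nexon's best replies: W→Std1; X→Std3; Y→Std4; Z→Std1.
Orbyt's best replies: Std1→X; Std2→W; Std3→Y; Std4→Y.
Only (Std4, Y) has each player best-responding; Nash payoffs (6, 10).
Sequential outcome (Std3, X) differs from the Nash profile (Std4, Y).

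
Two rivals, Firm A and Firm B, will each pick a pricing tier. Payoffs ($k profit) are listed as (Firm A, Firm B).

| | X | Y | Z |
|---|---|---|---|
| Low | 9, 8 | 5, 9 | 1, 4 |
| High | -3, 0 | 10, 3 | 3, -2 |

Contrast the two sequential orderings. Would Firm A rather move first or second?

If Firm A leads: Firm B's best replies are Low→Y, High→Y; Firm A's induced payoffs 5, 10; outcome (High, Y), payoffs (10, 3).
If Firm B leads: Firm A's best replies are X→Low, Y→High, Z→High; Firm B's induced payoffs 8, 3, -2; outcome (Low, X), payoffs (9, 8).
Firm A gets 10 moving first and 9 moving second, so Firm A prefers to move first.

first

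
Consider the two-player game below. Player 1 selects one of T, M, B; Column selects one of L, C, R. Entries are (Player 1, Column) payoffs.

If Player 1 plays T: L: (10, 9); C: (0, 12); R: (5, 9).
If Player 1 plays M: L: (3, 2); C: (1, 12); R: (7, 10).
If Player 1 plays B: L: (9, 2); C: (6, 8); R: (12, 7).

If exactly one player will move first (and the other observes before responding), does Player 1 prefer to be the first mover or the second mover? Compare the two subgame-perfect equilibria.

If Player 1 leads: Column's best replies are T→C, M→C, B→C; Player 1's induced payoffs 0, 1, 6; outcome (B, C), payoffs (6, 8).
If Column leads: Player 1's best replies are L→T, C→B, R→B; Column's induced payoffs 9, 8, 7; outcome (T, L), payoffs (10, 9).
Player 1 gets 6 moving first and 10 moving second, so Player 1 prefers to move second.

second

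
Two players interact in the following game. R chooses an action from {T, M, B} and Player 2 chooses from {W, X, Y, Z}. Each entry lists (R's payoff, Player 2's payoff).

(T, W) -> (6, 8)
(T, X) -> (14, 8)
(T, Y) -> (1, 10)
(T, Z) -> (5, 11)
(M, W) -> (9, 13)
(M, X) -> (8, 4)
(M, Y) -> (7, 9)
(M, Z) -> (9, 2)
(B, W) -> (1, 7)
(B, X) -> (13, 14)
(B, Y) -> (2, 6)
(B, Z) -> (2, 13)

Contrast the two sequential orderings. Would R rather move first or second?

first

If R leads: Player 2's best replies are T→Z, M→W, B→X; R's induced payoffs 5, 9, 13; outcome (B, X), payoffs (13, 14).
If Player 2 leads: R's best replies are W→M, X→T, Y→M, Z→M; Player 2's induced payoffs 13, 8, 9, 2; outcome (M, W), payoffs (9, 13).
R gets 13 moving first and 9 moving second, so R prefers to move first.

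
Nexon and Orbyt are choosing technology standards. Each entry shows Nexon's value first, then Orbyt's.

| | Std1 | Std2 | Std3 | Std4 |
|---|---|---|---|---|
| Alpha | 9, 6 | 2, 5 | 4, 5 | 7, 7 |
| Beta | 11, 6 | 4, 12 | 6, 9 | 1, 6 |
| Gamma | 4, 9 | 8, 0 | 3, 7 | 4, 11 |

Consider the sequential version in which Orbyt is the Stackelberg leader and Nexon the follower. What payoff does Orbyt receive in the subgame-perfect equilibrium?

9

Solve by backward induction (Orbyt leads).
- Std1: BR = Beta, leader payoff 6.
- Std2: BR = Gamma, leader payoff 0.
- Std3: BR = Beta, leader payoff 9.
- Std4: BR = Alpha, leader payoff 7.
Orbyt's induced payoffs are 6, 0, 9, 7, so Orbyt commits to Std3. Subgame-perfect outcome: (Beta, Std3) with payoffs (6, 9).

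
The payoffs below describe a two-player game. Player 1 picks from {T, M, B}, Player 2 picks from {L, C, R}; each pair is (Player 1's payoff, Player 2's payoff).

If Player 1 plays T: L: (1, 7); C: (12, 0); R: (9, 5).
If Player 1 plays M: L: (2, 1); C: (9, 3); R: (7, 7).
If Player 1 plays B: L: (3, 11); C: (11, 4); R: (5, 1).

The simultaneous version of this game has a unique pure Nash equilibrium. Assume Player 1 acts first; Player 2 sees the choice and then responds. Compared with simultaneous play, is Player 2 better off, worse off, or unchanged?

worse off

Player 2 best-responds to each possible Player 1 move:
- T: BR = L, leader payoff 1.
- M: BR = R, leader payoff 7.
- B: BR = L, leader payoff 3.
Among 1, 7, 3, the best is 7 at M. Subgame-perfect outcome: (M, R) with payoffs (7, 7).
Under simultaneous play:
Player 1's best replies: L→B; C→T; R→T.
Player 2's best replies: T→L; M→R; B→L.
Only (B, L) has each player best-responding; Nash payoffs (3, 11).
Player 2 earns 7 sequentially versus 11 at the Nash outcome: worse off.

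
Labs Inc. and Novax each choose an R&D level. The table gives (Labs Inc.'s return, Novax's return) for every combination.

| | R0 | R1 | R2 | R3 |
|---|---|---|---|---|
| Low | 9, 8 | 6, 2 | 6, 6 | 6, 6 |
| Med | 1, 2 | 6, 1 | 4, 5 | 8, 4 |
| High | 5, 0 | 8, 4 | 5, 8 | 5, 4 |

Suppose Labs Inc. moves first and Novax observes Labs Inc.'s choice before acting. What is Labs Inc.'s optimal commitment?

Backward induction with Labs Inc. moving first.
- Low: BR = R0, leader payoff 9.
- Med: BR = R2, leader payoff 4.
- High: BR = R2, leader payoff 5.
Maximizing over 9, 4, 5, Labs Inc. chooses Low. Subgame-perfect outcome: (Low, R0) with payoffs (9, 8).

Low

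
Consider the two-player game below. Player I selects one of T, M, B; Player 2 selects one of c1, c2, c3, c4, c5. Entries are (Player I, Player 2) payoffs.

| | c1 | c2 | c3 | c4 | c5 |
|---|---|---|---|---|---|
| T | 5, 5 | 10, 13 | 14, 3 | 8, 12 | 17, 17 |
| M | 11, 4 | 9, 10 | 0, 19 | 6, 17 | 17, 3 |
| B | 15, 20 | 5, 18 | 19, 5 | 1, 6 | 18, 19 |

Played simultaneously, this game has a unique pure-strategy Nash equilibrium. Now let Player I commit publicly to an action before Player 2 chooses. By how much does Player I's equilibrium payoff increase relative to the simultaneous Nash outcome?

2

Player 2 best-responds to each possible Player I move:
- T: Player 2 compares 5, 13, 3, 12, 17 and picks c5; Player I would get 17.
- M: Player 2 compares 4, 10, 19, 17, 3 and picks c3; Player I would get 0.
- B: Player 2 compares 20, 18, 5, 6, 19 and picks c1; Player I would get 15.
Maximizing over 17, 0, 15, Player I chooses T. Subgame-perfect outcome: (T, c5) with payoffs (17, 17).
Now find the simultaneous Nash equilibrium.
Player I's best replies: c1→B; c2→T; c3→B; c4→T; c5→B.
Player 2's best replies: T→c5; M→c3; B→c1.
The unique mutual best reply is (B, c1), giving (15, 20).
Player I's commitment gain: 17 − 15 = 2.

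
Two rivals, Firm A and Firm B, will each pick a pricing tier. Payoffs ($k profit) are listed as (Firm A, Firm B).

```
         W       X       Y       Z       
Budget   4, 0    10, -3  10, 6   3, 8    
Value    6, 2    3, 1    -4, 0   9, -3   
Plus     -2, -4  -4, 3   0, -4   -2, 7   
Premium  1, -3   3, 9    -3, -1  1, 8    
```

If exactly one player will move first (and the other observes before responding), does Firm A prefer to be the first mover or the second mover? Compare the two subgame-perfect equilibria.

second

If Firm A leads: Firm B's best replies are Budget→Z, Value→W, Plus→Z, Premium→X; Firm A's induced payoffs 3, 6, -2, 3; outcome (Value, W), payoffs (6, 2).
If Firm B leads: Firm A's best replies are W→Value, X→Budget, Y→Budget, Z→Value; Firm B's induced payoffs 2, -3, 6, -3; outcome (Budget, Y), payoffs (10, 6).
Firm A gets 6 moving first and 10 moving second, so Firm A prefers to move second.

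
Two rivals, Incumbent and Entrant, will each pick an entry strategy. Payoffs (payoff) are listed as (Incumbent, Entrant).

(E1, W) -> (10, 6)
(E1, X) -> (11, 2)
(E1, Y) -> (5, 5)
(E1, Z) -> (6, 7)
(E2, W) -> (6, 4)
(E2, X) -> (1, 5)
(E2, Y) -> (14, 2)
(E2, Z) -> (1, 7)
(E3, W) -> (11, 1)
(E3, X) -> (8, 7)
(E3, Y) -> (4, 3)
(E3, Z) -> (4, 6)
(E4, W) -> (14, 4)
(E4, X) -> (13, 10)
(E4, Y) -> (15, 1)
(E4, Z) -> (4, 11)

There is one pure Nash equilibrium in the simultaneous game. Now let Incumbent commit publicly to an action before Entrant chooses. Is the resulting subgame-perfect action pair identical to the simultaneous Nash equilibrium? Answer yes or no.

no

Work backward from Entrant's decision.
- E1: Entrant compares 6, 2, 5, 7 and picks Z; Incumbent would get 6.
- E2: Entrant compares 4, 5, 2, 7 and picks Z; Incumbent would get 1.
- E3: Entrant compares 1, 7, 3, 6 and picks X; Incumbent would get 8.
- E4: Entrant compares 4, 10, 1, 11 and picks Z; Incumbent would get 4.
Maximizing over 6, 1, 8, 4, Incumbent chooses E3. Subgame-perfect outcome: (E3, X) with payoffs (8, 7).
Now find the simultaneous Nash equilibrium.
Incumbent's best replies: W→E4; X→E4; Y→E4; Z→E1.
Entrant's best replies: E1→Z; E2→Z; E3→X; E4→Z.
Only (E1, Z) has each player best-responding; Nash payoffs (6, 7).
Sequential outcome (E3, X) differs from the Nash profile (E1, Z).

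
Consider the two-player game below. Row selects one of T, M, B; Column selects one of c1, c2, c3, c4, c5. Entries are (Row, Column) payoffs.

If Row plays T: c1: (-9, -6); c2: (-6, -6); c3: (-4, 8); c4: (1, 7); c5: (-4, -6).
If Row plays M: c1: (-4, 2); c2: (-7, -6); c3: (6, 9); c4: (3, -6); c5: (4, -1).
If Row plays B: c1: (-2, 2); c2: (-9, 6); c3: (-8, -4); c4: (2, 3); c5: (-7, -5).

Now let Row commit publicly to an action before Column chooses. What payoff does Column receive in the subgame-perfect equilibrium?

Backward induction with Row moving first.
- T: BR = c3, leader payoff -4.
- M: BR = c3, leader payoff 6.
- B: BR = c2, leader payoff -9.
Row's induced payoffs are -4, 6, -9, so Row commits to M. Subgame-perfect outcome: (M, c3) with payoffs (6, 9).

9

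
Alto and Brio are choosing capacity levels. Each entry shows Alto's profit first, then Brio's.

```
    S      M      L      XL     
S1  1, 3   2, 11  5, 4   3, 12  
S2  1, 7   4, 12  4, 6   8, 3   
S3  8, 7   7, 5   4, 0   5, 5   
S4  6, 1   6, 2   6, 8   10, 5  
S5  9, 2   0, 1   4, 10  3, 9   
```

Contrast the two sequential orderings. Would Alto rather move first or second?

first

If Alto leads: Brio's best replies are S1→XL, S2→M, S3→S, S4→L, S5→L; Alto's induced payoffs 3, 4, 8, 6, 4; outcome (S3, S), payoffs (8, 7).
If Brio leads: Alto's best replies are S→S5, M→S3, L→S4, XL→S4; Brio's induced payoffs 2, 5, 8, 5; outcome (S4, L), payoffs (6, 8).
Alto gets 8 moving first and 6 moving second, so Alto prefers to move first.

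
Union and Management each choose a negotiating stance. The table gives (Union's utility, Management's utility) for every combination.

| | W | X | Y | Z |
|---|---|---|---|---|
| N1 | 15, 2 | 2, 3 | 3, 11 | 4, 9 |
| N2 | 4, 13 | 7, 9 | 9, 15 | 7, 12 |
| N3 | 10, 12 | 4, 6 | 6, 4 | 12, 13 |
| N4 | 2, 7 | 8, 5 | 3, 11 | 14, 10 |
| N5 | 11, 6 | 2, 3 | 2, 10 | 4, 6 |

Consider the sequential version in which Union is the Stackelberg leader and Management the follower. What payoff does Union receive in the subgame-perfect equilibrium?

12

Management best-responds to each possible Union move:
- N1: Management compares 2, 3, 11, 9 and picks Y; Union would get 3.
- N2: Management compares 13, 9, 15, 12 and picks Y; Union would get 9.
- N3: Management compares 12, 6, 4, 13 and picks Z; Union would get 12.
- N4: Management compares 7, 5, 11, 10 and picks Y; Union would get 3.
- N5: Management compares 6, 3, 10, 6 and picks Y; Union would get 2.
Maximizing over 3, 9, 12, 3, 2, Union chooses N3. Subgame-perfect outcome: (N3, Z) with payoffs (12, 13).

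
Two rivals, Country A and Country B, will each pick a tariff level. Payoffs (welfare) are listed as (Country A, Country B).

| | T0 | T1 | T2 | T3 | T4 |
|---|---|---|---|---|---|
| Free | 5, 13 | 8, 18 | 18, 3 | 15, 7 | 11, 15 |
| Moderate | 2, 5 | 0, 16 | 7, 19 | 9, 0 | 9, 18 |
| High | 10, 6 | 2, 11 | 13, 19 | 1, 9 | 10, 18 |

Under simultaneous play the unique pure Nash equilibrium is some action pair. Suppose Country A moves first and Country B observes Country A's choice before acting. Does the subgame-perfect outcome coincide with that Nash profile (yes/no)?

no

Work backward from Country B's decision.
- Free: Country B compares 13, 18, 3, 7, 15 and picks T1; Country A would get 8.
- Moderate: Country B compares 5, 16, 19, 0, 18 and picks T2; Country A would get 7.
- High: Country B compares 6, 11, 19, 9, 18 and picks T2; Country A would get 13.
Maximizing over 8, 7, 13, Country A chooses High. Subgame-perfect outcome: (High, T2) with payoffs (13, 19).
For the simultaneous game, intersect best replies.
Country A's best replies: T0→High; T1→Free; T2→Free; T3→Free; T4→Free.
Country B's best replies: Free→T1; Moderate→T2; High→T2.
Only (Free, T1) has each player best-responding; Nash payoffs (8, 18).
Sequential outcome (High, T2) differs from the Nash profile (Free, T1).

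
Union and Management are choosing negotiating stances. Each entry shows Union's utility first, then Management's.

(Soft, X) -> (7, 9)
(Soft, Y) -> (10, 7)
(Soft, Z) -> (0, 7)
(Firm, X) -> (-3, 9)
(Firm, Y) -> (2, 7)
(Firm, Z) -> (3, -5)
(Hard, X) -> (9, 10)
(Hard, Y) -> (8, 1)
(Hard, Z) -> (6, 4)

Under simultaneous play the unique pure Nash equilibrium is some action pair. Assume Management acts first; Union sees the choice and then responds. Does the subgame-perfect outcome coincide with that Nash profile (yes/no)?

yes

Solve by backward induction (Management leads).
- X: BR = Hard, leader payoff 10.
- Y: BR = Soft, leader payoff 7.
- Z: BR = Hard, leader payoff 4.
Management's induced payoffs are 10, 7, 4, so Management commits to X. Subgame-perfect outcome: (Hard, X) with payoffs (9, 10).
For the simultaneous game, intersect best replies.
Union's best replies: X→Hard; Y→Soft; Z→Hard.
Management's best replies: Soft→X; Firm→X; Hard→X.
The unique mutual best reply is (Hard, X), giving (9, 10).
Sequential outcome (Hard, X) coincides with the Nash profile (Hard, X).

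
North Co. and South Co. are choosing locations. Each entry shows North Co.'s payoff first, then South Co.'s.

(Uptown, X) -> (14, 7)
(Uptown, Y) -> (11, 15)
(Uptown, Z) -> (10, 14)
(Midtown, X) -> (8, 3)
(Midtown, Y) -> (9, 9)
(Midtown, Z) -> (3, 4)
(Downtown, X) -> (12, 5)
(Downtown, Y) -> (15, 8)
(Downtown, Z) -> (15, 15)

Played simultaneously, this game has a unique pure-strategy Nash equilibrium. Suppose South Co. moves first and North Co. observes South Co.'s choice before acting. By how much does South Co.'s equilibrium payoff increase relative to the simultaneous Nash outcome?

0

Backward induction with South Co. moving first.
- X → North Co. plays Uptown (best of 14, 8, 12); South Co. gets 7.
- Y → North Co. plays Downtown (best of 11, 9, 15); South Co. gets 8.
- Z → North Co. plays Downtown (best of 10, 3, 15); South Co. gets 15.
South Co.'s induced payoffs are 7, 8, 15, so South Co. commits to Z. Subgame-perfect outcome: (Downtown, Z) with payoffs (15, 15).
Now find the simultaneous Nash equilibrium.
North Co.'s best replies: X→Uptown; Y→Downtown; Z→Downtown.
South Co.'s best replies: Uptown→Y; Midtown→Y; Downtown→Z.
Only (Downtown, Z) has each player best-responding; Nash payoffs (15, 15).
South Co.'s commitment gain: 15 − 15 = 0.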